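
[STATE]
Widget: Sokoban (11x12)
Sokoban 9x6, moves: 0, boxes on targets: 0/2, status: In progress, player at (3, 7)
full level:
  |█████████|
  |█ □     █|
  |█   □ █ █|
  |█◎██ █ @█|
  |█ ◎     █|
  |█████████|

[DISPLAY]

█████████  
█ □     █  
█   □ █ █  
█◎██ █ @█  
█ ◎     █  
█████████  
Moves: 0  0
           
           
           
           
           


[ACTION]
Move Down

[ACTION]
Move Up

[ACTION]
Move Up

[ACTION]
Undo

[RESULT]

█████████  
█ □     █  
█   □ █ █  
█◎██ █ @█  
█ ◎     █  
█████████  
Moves: 2  0
           
           
           
           
           


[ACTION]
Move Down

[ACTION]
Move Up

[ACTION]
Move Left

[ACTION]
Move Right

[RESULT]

█████████  
█ □     █  
█   □ █ █  
█◎██ █ @█  
█ ◎     █  
█████████  
Moves: 6  0
           
           
           
           
           


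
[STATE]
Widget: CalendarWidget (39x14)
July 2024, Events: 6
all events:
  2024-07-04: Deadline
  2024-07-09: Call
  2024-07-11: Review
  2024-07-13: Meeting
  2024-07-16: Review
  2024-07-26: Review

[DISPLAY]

               July 2024               
Mo Tu We Th Fr Sa Su                   
 1  2  3  4*  5  6  7                  
 8  9* 10 11* 12 13* 14                
15 16* 17 18 19 20 21                  
22 23 24 25 26* 27 28                  
29 30 31                               
                                       
                                       
                                       
                                       
                                       
                                       
                                       


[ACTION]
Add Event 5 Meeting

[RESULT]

               July 2024               
Mo Tu We Th Fr Sa Su                   
 1  2  3  4*  5*  6  7                 
 8  9* 10 11* 12 13* 14                
15 16* 17 18 19 20 21                  
22 23 24 25 26* 27 28                  
29 30 31                               
                                       
                                       
                                       
                                       
                                       
                                       
                                       


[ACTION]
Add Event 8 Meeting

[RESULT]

               July 2024               
Mo Tu We Th Fr Sa Su                   
 1  2  3  4*  5*  6  7                 
 8*  9* 10 11* 12 13* 14               
15 16* 17 18 19 20 21                  
22 23 24 25 26* 27 28                  
29 30 31                               
                                       
                                       
                                       
                                       
                                       
                                       
                                       


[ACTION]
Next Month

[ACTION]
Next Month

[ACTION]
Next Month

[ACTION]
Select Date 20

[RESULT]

              October 2024             
Mo Tu We Th Fr Sa Su                   
    1  2  3  4  5  6                   
 7  8  9 10 11 12 13                   
14 15 16 17 18 19 [20]                 
21 22 23 24 25 26 27                   
28 29 30 31                            
                                       
                                       
                                       
                                       
                                       
                                       
                                       


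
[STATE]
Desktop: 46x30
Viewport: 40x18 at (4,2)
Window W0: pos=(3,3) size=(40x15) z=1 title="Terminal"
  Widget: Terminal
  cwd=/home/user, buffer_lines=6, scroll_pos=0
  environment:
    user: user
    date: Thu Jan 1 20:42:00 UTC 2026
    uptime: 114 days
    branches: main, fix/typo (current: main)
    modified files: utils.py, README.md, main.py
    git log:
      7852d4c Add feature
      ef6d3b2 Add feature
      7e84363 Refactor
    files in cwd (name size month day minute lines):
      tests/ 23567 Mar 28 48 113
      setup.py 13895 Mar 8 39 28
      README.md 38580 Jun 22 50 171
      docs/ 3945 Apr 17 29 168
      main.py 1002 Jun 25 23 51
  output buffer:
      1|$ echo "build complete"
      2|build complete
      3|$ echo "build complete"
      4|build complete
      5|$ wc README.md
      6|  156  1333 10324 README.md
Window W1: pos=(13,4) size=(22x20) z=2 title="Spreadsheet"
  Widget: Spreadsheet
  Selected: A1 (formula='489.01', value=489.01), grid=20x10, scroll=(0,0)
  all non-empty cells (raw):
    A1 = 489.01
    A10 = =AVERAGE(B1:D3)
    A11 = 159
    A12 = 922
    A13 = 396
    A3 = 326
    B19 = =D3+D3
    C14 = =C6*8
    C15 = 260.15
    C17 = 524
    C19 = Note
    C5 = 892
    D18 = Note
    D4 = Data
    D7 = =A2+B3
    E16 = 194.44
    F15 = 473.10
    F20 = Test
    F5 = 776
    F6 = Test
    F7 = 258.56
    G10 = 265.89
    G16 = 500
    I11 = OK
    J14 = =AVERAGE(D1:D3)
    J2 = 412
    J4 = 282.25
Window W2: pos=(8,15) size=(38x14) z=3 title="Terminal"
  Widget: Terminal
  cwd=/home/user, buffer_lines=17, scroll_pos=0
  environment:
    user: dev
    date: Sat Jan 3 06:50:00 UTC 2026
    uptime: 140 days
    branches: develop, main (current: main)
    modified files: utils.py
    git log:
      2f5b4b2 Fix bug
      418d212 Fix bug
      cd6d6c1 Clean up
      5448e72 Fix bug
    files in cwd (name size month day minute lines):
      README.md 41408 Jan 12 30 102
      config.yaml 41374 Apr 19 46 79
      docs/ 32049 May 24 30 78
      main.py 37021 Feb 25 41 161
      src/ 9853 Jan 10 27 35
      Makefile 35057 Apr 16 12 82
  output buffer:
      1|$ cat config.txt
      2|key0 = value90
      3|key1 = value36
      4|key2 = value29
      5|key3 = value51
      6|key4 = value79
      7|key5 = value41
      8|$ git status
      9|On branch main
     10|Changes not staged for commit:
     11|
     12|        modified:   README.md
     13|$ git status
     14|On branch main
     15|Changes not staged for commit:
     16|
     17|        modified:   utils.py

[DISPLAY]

                                        
━━━━━━━━━━━━━━━━━━━━━━━━━━━━━━━━━━━━━━┓ 
 Terminal┏━━━━━━━━━━━━━━━━━━━━┓       ┃ 
─────────┃ Spreadsheet        ┃───────┨ 
$ echo "b┠────────────────────┨       ┃ 
build com┃A1: 489.01          ┃       ┃ 
$ echo "b┃       A       B    ┃       ┃ 
build com┃--------------------┃       ┃ 
$ wc READ┃  1 [489.01]       0┃       ┃ 
  156  13┃  2        0       0┃       ┃ 
$ █      ┃  3      326       0┃       ┃ 
         ┃  4        0       0┃       ┃ 
         ┃  5        0       0┃       ┃ 
    ┏━━━━━━━━━━━━━━━━━━━━━━━━━━━━━━━━━━━
    ┃ Terminal                          
━━━━┠───────────────────────────────────
    ┃$ cat config.txt                   
    ┃key0 = value90                     


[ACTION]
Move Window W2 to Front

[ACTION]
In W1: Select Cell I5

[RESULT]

                                        
━━━━━━━━━━━━━━━━━━━━━━━━━━━━━━━━━━━━━━┓ 
 Terminal┏━━━━━━━━━━━━━━━━━━━━┓       ┃ 
─────────┃ Spreadsheet        ┃───────┨ 
$ echo "b┠────────────────────┨       ┃ 
build com┃I5:                 ┃       ┃ 
$ echo "b┃       A       B    ┃       ┃ 
build com┃--------------------┃       ┃ 
$ wc READ┃  1   489.01       0┃       ┃ 
  156  13┃  2        0       0┃       ┃ 
$ █      ┃  3      326       0┃       ┃ 
         ┃  4        0       0┃       ┃ 
         ┃  5        0       0┃       ┃ 
    ┏━━━━━━━━━━━━━━━━━━━━━━━━━━━━━━━━━━━
    ┃ Terminal                          
━━━━┠───────────────────────────────────
    ┃$ cat config.txt                   
    ┃key0 = value90                     


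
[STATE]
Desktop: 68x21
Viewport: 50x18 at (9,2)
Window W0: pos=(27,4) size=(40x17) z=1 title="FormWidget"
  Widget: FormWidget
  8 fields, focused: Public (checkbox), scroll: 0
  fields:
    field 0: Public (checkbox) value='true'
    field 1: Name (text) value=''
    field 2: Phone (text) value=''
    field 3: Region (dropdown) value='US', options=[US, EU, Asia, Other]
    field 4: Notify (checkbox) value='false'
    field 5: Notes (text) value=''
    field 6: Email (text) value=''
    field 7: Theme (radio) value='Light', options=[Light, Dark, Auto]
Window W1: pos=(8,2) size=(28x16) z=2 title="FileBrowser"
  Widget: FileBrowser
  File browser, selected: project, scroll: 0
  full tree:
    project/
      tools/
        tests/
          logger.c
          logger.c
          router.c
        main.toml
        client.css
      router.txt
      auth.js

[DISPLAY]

━━━━━━━━━━━━━━━━━━━━━━━━━━┓                       
 FileBrowser              ┃                       
──────────────────────────┨━━━━━━━━━━━━━━━━━━━━━━━
> [-] project/            ┃get                    
    [+] tools/            ┃───────────────────────
    router.txt            ┃:     [x]              
    auth.js               ┃      [                
                          ┃      [                
                          ┃:     [US              
                          ┃:     [ ]              
                          ┃      [                
                          ┃      [                
                          ┃      (●) Light  ( ) Da
                          ┃                       
                          ┃                       
━━━━━━━━━━━━━━━━━━━━━━━━━━┛                       
                  ┃                               
                  ┃                               


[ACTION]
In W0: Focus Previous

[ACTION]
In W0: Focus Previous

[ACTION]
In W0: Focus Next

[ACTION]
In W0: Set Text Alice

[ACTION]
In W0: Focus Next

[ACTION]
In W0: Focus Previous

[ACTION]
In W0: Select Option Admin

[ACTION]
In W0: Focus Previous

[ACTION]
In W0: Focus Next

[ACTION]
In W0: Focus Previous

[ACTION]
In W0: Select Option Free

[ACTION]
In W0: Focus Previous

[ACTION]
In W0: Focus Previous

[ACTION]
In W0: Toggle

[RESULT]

━━━━━━━━━━━━━━━━━━━━━━━━━━┓                       
 FileBrowser              ┃                       
──────────────────────────┨━━━━━━━━━━━━━━━━━━━━━━━
> [-] project/            ┃get                    
    [+] tools/            ┃───────────────────────
    router.txt            ┃:     [x]              
    auth.js               ┃      [                
                          ┃      [                
                          ┃:     [US              
                          ┃:     [x]              
                          ┃      [                
                          ┃      [                
                          ┃      (●) Light  ( ) Da
                          ┃                       
                          ┃                       
━━━━━━━━━━━━━━━━━━━━━━━━━━┛                       
                  ┃                               
                  ┃                               


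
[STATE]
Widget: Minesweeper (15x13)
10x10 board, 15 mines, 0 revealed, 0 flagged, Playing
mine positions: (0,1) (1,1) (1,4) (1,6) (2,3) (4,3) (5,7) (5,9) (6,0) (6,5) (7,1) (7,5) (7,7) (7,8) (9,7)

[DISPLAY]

■■■■■■■■■■     
■■■■■■■■■■     
■■■■■■■■■■     
■■■■■■■■■■     
■■■■■■■■■■     
■■■■■■■■■■     
■■■■■■■■■■     
■■■■■■■■■■     
■■■■■■■■■■     
■■■■■■■■■■     
               
               
               


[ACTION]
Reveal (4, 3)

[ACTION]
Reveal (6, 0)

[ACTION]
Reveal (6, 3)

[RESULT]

■✹■■■■■■■■     
■✹■■✹■✹■■■     
■■■✹■■■■■■     
■■■■■■■■■■     
■■■✹■■■■■■     
■■■■■■■✹■✹     
✹■■■■✹■■■■     
■✹■■■✹■✹✹■     
■■■■■■■■■■     
■■■■■■■✹■■     
               
               
               


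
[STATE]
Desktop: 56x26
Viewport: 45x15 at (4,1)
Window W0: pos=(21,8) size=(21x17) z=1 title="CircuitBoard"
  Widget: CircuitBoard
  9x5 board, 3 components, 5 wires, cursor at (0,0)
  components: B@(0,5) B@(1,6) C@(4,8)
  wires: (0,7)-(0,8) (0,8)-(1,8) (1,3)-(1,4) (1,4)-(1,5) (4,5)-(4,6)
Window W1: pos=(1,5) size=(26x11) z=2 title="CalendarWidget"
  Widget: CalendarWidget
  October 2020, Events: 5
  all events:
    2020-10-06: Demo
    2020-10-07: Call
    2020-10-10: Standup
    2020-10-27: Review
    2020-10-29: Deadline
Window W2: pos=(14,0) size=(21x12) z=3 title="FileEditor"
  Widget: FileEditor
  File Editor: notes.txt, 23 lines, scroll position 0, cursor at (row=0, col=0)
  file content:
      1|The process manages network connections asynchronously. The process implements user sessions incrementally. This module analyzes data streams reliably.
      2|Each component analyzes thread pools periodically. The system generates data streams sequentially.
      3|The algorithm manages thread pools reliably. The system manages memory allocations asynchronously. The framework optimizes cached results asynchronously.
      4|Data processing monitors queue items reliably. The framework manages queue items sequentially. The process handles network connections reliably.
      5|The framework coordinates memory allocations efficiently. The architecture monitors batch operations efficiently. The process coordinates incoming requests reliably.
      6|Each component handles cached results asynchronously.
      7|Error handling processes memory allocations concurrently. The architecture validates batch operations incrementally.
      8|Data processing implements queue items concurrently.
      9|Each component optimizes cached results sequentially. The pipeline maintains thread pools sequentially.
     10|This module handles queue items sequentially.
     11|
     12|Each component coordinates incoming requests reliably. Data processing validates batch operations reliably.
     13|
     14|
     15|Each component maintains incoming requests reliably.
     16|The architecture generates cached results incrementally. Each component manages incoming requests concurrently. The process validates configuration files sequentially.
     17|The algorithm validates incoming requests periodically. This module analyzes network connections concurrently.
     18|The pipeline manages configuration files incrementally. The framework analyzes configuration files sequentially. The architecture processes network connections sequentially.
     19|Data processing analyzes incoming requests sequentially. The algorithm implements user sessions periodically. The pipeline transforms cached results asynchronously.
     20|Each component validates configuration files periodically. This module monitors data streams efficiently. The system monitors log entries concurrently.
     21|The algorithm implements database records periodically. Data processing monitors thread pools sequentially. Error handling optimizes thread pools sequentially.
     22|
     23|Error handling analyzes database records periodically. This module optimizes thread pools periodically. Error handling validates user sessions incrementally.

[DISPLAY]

          ┃ FileEditor        ┃              
          ┠───────────────────┨              
          ┃█he process manage▲┃              
          ┃Each component ana█┃              
━━━━━━━━━━┃The algorithm mana░┃              
alendarWid┃Data processing mo░┃              
──────────┃The framework coor░┃              
    Octobe┃Each component han░┃━━━━━━┓       
 Tu We Th ┃Error handling pro░┃      ┃       
        1 ┃Data processing im▼┃──────┨       
  6*  7*  ┗━━━━━━━━━━━━━━━━━━━┛5 6 7 ┃       
 13 14 15 16 17 18    ┃]             ┃       
 20 21 22 23 24 25    ┃              ┃       
 27* 28 29* 30 31     ┃           · ─┃       
━━━━━━━━━━━━━━━━━━━━━━┛              ┃       


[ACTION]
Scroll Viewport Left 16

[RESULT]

              ┃ FileEditor        ┃          
              ┠───────────────────┨          
              ┃█he process manage▲┃          
              ┃Each component ana█┃          
 ┏━━━━━━━━━━━━┃The algorithm mana░┃          
 ┃ CalendarWid┃Data processing mo░┃          
 ┠────────────┃The framework coor░┃          
 ┃      Octobe┃Each component han░┃━━━━━━┓   
 ┃Mo Tu We Th ┃Error handling pro░┃      ┃   
 ┃          1 ┃Data processing im▼┃──────┨   
 ┃ 5  6*  7*  ┗━━━━━━━━━━━━━━━━━━━┛5 6 7 ┃   
 ┃12 13 14 15 16 17 18    ┃]             ┃   
 ┃19 20 21 22 23 24 25    ┃              ┃   
 ┃26 27* 28 29* 30 31     ┃           · ─┃   
 ┗━━━━━━━━━━━━━━━━━━━━━━━━┛              ┃   


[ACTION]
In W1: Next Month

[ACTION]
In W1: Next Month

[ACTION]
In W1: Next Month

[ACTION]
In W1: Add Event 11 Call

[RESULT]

              ┃ FileEditor        ┃          
              ┠───────────────────┨          
              ┃█he process manage▲┃          
              ┃Each component ana█┃          
 ┏━━━━━━━━━━━━┃The algorithm mana░┃          
 ┃ CalendarWid┃Data processing mo░┃          
 ┠────────────┃The framework coor░┃          
 ┃      Januar┃Each component han░┃━━━━━━┓   
 ┃Mo Tu We Th ┃Error handling pro░┃      ┃   
 ┃            ┃Data processing im▼┃──────┨   
 ┃ 4  5  6  7 ┗━━━━━━━━━━━━━━━━━━━┛5 6 7 ┃   
 ┃11* 12 13 14 15 16 17   ┃]             ┃   
 ┃18 19 20 21 22 23 24    ┃              ┃   
 ┃25 26 27 28 29 30 31    ┃           · ─┃   
 ┗━━━━━━━━━━━━━━━━━━━━━━━━┛              ┃   


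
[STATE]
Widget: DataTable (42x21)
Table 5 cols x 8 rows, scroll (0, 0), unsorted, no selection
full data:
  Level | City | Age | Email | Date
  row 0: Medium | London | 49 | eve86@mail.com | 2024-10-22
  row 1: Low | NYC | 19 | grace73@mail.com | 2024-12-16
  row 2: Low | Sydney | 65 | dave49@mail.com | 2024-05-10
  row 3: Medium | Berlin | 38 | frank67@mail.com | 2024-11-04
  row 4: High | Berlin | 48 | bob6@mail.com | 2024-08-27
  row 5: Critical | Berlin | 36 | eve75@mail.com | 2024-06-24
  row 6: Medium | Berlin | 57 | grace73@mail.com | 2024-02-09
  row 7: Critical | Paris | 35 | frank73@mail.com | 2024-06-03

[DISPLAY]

Level   │City  │Age│Email           │Date 
────────┼──────┼───┼────────────────┼─────
Medium  │London│49 │eve86@mail.com  │2024-
Low     │NYC   │19 │grace73@mail.com│2024-
Low     │Sydney│65 │dave49@mail.com │2024-
Medium  │Berlin│38 │frank67@mail.com│2024-
High    │Berlin│48 │bob6@mail.com   │2024-
Critical│Berlin│36 │eve75@mail.com  │2024-
Medium  │Berlin│57 │grace73@mail.com│2024-
Critical│Paris │35 │frank73@mail.com│2024-
                                          
                                          
                                          
                                          
                                          
                                          
                                          
                                          
                                          
                                          
                                          


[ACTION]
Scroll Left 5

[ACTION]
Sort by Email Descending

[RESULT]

Level   │City  │Age│Email          ▼│Date 
────────┼──────┼───┼────────────────┼─────
Low     │NYC   │19 │grace73@mail.com│2024-
Medium  │Berlin│57 │grace73@mail.com│2024-
Critical│Paris │35 │frank73@mail.com│2024-
Medium  │Berlin│38 │frank67@mail.com│2024-
Medium  │London│49 │eve86@mail.com  │2024-
Critical│Berlin│36 │eve75@mail.com  │2024-
Low     │Sydney│65 │dave49@mail.com │2024-
High    │Berlin│48 │bob6@mail.com   │2024-
                                          
                                          
                                          
                                          
                                          
                                          
                                          
                                          
                                          
                                          
                                          


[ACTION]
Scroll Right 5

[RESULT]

   │City  │Age│Email          ▼│Date      
───┼──────┼───┼────────────────┼──────────
   │NYC   │19 │grace73@mail.com│2024-12-16
m  │Berlin│57 │grace73@mail.com│2024-02-09
cal│Paris │35 │frank73@mail.com│2024-06-03
m  │Berlin│38 │frank67@mail.com│2024-11-04
m  │London│49 │eve86@mail.com  │2024-10-22
cal│Berlin│36 │eve75@mail.com  │2024-06-24
   │Sydney│65 │dave49@mail.com │2024-05-10
   │Berlin│48 │bob6@mail.com   │2024-08-27
                                          
                                          
                                          
                                          
                                          
                                          
                                          
                                          
                                          
                                          
                                          


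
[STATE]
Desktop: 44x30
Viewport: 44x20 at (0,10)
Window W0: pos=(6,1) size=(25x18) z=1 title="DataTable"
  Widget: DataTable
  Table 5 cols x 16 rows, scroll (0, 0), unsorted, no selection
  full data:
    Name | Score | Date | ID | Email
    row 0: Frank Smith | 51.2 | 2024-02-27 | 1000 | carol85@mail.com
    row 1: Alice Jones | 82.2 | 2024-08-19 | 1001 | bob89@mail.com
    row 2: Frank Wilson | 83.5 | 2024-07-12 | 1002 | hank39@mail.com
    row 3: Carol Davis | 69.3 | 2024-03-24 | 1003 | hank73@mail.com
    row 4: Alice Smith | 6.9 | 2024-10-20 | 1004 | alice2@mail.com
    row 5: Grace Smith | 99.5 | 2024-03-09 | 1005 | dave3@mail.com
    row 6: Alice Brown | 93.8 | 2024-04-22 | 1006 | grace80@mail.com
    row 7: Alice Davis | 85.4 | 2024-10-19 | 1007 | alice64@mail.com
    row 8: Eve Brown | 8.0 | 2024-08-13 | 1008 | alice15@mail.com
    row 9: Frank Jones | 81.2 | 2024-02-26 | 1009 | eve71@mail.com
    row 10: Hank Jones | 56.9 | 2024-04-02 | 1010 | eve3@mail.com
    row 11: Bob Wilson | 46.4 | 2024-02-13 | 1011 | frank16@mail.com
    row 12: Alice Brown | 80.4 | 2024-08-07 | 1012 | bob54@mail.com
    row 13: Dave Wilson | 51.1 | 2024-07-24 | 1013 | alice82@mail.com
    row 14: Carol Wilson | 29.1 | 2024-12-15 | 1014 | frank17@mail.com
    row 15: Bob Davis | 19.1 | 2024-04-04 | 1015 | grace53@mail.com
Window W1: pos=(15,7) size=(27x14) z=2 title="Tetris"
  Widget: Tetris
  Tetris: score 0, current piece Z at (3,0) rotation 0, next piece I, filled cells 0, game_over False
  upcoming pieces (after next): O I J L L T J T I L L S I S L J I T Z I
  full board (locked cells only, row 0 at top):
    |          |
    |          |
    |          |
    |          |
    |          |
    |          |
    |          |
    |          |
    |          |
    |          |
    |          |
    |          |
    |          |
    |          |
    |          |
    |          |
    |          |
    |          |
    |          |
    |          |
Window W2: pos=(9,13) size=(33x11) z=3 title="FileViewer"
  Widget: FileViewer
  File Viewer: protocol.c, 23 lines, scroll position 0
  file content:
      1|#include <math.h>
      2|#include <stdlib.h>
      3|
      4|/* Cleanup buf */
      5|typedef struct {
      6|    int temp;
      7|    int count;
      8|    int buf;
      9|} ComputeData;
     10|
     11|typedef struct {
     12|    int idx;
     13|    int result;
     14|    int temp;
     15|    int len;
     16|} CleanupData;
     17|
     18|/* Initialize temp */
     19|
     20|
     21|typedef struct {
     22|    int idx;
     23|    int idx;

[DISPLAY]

      ┃Alice Sm┃          │Next:         ┃  
      ┃Grace Sm┃          │████          ┃  
      ┃Alice Br┃          │              ┃  
      ┃Al┏━━━━━━━━━━━━━━━━━━━━━━━━━━━━━━━┓  
      ┃Ev┃ FileViewer                    ┃  
      ┃Fr┠───────────────────────────────┨  
      ┃Ha┃#include <math.h>             ▲┃  
      ┃Bo┃#include <stdlib.h>           █┃  
      ┗━━┃                              ░┃  
         ┃/* Cleanup buf */             ░┃  
         ┃typedef struct {              ░┃  
         ┃    int temp;                 ░┃  
         ┃    int count;                ▼┃  
         ┗━━━━━━━━━━━━━━━━━━━━━━━━━━━━━━━┛  
                                            
                                            
                                            
                                            
                                            
                                            


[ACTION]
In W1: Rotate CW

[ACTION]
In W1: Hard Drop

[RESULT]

      ┃Alice Sm┃          │Next:         ┃  
      ┃Grace Sm┃          │▓▓            ┃  
      ┃Alice Br┃          │▓▓            ┃  
      ┃Al┏━━━━━━━━━━━━━━━━━━━━━━━━━━━━━━━┓  
      ┃Ev┃ FileViewer                    ┃  
      ┃Fr┠───────────────────────────────┨  
      ┃Ha┃#include <math.h>             ▲┃  
      ┃Bo┃#include <stdlib.h>           █┃  
      ┗━━┃                              ░┃  
         ┃/* Cleanup buf */             ░┃  
         ┃typedef struct {              ░┃  
         ┃    int temp;                 ░┃  
         ┃    int count;                ▼┃  
         ┗━━━━━━━━━━━━━━━━━━━━━━━━━━━━━━━┛  
                                            
                                            
                                            
                                            
                                            
                                            


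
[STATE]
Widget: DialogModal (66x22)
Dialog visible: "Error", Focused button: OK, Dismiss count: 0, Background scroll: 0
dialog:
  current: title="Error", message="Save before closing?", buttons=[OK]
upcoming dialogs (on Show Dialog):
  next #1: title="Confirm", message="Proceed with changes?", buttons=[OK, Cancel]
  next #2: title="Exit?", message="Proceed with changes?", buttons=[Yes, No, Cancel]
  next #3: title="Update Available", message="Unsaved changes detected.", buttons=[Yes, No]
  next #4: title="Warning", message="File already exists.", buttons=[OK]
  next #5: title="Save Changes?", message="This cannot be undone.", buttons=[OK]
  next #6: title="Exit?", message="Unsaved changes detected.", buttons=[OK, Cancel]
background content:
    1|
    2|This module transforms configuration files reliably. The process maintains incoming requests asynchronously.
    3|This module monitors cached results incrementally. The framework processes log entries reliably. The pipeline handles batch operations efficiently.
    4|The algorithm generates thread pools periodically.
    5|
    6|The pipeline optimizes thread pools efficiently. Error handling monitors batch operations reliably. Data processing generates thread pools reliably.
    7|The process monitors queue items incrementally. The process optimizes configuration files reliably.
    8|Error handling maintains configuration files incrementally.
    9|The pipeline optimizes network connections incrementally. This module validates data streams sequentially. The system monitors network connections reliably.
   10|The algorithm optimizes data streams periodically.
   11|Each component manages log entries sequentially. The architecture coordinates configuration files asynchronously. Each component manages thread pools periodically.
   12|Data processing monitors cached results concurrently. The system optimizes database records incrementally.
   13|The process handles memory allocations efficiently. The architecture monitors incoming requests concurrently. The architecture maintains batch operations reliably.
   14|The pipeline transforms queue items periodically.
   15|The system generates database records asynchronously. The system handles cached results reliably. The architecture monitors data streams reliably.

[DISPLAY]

                                                                  
This module transforms configuration files reliably. The process m
This module monitors cached results incrementally. The framework p
The algorithm generates thread pools periodically.                
                                                                  
The pipeline optimizes thread pools efficiently. Error handling mo
The process monitors queue items incrementally. The process optimi
Error handling maintains configuration files incrementally.       
The pipeline optimize┌──────────────────────┐crementally. This mod
The algorithm optimiz│        Error         │ally.                
Each component manage│ Save before closing? │ly. The architecture 
Data processing monit│         [OK]         │rrently. The system o
The process handles m└──────────────────────┘ently. The architectu
The pipeline transforms queue items periodically.                 
The system generates database records asynchronously. The system h
                                                                  
                                                                  
                                                                  
                                                                  
                                                                  
                                                                  
                                                                  


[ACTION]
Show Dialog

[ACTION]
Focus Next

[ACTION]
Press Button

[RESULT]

                                                                  
This module transforms configuration files reliably. The process m
This module monitors cached results incrementally. The framework p
The algorithm generates thread pools periodically.                
                                                                  
The pipeline optimizes thread pools efficiently. Error handling mo
The process monitors queue items incrementally. The process optimi
Error handling maintains configuration files incrementally.       
The pipeline optimizes network connections incrementally. This mod
The algorithm optimizes data streams periodically.                
Each component manages log entries sequentially. The architecture 
Data processing monitors cached results concurrently. The system o
The process handles memory allocations efficiently. The architectu
The pipeline transforms queue items periodically.                 
The system generates database records asynchronously. The system h
                                                                  
                                                                  
                                                                  
                                                                  
                                                                  
                                                                  
                                                                  


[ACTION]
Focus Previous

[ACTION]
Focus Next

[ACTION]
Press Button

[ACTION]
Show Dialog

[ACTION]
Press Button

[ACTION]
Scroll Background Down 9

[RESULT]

The algorithm optimizes data streams periodically.                
Each component manages log entries sequentially. The architecture 
Data processing monitors cached results concurrently. The system o
The process handles memory allocations efficiently. The architectu
The pipeline transforms queue items periodically.                 
The system generates database records asynchronously. The system h
                                                                  
                                                                  
                                                                  
                                                                  
                                                                  
                                                                  
                                                                  
                                                                  
                                                                  
                                                                  
                                                                  
                                                                  
                                                                  
                                                                  
                                                                  
                                                                  


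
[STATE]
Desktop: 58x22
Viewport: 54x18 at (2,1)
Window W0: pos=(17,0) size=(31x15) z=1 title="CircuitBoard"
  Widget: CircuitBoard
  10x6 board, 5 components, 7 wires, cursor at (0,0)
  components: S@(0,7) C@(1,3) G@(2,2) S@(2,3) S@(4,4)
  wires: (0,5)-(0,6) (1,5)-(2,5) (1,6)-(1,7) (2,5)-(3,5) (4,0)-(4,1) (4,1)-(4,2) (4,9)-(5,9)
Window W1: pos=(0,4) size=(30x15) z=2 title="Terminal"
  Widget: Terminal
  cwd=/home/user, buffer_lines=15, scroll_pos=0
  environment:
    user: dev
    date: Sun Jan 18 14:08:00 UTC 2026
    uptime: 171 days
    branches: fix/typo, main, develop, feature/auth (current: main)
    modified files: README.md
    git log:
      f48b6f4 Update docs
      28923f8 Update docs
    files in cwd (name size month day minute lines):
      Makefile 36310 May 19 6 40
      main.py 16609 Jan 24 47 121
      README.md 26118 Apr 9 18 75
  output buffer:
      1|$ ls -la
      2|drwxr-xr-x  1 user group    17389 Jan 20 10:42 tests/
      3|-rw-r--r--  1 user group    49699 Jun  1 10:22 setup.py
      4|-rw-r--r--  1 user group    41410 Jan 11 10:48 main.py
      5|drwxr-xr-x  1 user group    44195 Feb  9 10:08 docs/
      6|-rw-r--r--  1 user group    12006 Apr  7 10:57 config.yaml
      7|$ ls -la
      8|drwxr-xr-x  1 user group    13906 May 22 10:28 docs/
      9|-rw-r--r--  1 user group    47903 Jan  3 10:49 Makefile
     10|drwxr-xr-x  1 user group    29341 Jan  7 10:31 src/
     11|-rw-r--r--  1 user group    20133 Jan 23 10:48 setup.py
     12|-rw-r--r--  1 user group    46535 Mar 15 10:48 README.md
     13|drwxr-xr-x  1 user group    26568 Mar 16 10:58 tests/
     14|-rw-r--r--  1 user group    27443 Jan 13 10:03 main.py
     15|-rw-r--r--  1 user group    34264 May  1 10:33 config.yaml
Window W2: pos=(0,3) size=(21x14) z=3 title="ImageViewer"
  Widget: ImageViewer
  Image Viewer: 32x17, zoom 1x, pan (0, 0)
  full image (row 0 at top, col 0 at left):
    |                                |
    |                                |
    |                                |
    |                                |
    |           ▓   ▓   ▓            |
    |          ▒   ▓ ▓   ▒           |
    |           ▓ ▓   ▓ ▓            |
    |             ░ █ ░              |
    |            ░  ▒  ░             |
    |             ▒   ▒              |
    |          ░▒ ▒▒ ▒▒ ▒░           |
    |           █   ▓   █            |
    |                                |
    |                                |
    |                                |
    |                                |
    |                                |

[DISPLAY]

               ┃ CircuitBoard                ┃        
               ┠─────────────────────────────┨        
━━━━━━━━━━━━━━━━━━┓0 1 2 3 4 5 6 7 8 9       ┃        
ImageViewer       ┃━━━━━━━━┓            · ─ ·┃        
──────────────────┨        ┃                 ┃        
                  ┃────────┨    C       ·   ·┃        
                  ┃        ┃            │    ┃        
                  ┃roup    ┃G   S       ·    ┃        
                  ┃roup    ┃            │    ┃        
          ▓   ▓   ┃roup    ┃            ·    ┃        
         ▒   ▓ ▓  ┃roup    ┃                 ┃        
          ▓ ▓   ▓ ┃roup    ┃·       S        ┃        
            ░ █ ░ ┃        ┃                 ┃        
           ░  ▒  ░┃roup    ┃━━━━━━━━━━━━━━━━━┛        
            ▒   ▒ ┃roup    ┃                          
━━━━━━━━━━━━━━━━━━┛roup    ┃                          
rw-r--r--  1 user group    ┃                          
━━━━━━━━━━━━━━━━━━━━━━━━━━━┛                          


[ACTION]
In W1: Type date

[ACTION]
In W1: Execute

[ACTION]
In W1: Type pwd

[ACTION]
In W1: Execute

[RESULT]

               ┃ CircuitBoard                ┃        
               ┠─────────────────────────────┨        
━━━━━━━━━━━━━━━━━━┓0 1 2 3 4 5 6 7 8 9       ┃        
ImageViewer       ┃━━━━━━━━┓            · ─ ·┃        
──────────────────┨        ┃                 ┃        
                  ┃────────┨    C       ·   ·┃        
                  ┃roup    ┃            │    ┃        
                  ┃roup    ┃G   S       ·    ┃        
                  ┃roup    ┃            │    ┃        
          ▓   ▓   ┃roup    ┃            ·    ┃        
         ▒   ▓ ▓  ┃roup    ┃                 ┃        
          ▓ ▓   ▓ ┃roup    ┃·       S        ┃        
            ░ █ ░ ┃        ┃                 ┃        
           ░  ▒  ░┃UTC 2026┃━━━━━━━━━━━━━━━━━┛        
            ▒   ▒ ┃        ┃                          
━━━━━━━━━━━━━━━━━━┛        ┃                          
 █                         ┃                          
━━━━━━━━━━━━━━━━━━━━━━━━━━━┛                          
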